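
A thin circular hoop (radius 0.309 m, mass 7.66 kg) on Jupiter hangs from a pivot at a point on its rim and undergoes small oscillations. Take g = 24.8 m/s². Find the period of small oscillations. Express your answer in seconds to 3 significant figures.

I_cm = mr² = 0.7314 kg·m². The pivot is at distance d = 0.309 m from the centre of mass.
By the parallel-axis theorem, I = I_cm + md² = 0.7314 + 0.7314 = 1.463 kg·m².
T = 2π√(I/(mgd)) = 2π√(1.463/(7.66 × 24.8 × 0.309)) = 0.992 s.

0.992 s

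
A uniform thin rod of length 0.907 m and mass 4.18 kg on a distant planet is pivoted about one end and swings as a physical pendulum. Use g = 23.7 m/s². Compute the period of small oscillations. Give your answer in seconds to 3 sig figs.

For a physical pendulum T = 2π√(I/(mgd)), with d = 0.4535 m from pivot to centre of mass.
I_cm = mL²/12 = 4.18 × 0.907²/12 = 0.2866 kg·m²; I = I_cm + md² = 0.2866 + 4.18 × 0.4535² = 1.146 kg·m².
T = 2π√(1.146/(4.18 × 23.7 × 0.4535)) = 1.00 s.

1.00 s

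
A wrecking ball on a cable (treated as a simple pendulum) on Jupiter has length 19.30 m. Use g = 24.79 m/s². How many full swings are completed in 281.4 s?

T = 2π√(L/g) = 2π√(19.30/24.79) = 5.5440 s.
Number of complete oscillations = ⌊281.4/5.5440⌋ = ⌊50.758⌋ = 50.

50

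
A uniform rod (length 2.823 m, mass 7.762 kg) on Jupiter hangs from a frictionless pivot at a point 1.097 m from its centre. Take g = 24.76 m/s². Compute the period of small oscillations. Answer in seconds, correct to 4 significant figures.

1.648 s

For a physical pendulum T = 2π√(I/(mgd)), with d = 1.0970 m from pivot to centre of mass.
I_cm = mL²/12 = 7.762 × 2.823²/12 = 5.1548 kg·m²; I = I_cm + md² = 5.1548 + 7.762 × 1.0970² = 14.496 kg·m².
T = 2π√(14.496/(7.762 × 24.76 × 1.0970)) = 1.648 s.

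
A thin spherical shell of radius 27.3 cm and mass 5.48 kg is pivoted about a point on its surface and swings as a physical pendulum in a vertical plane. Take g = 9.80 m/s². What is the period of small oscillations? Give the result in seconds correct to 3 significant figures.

1.35 s

I_cm = (2/3)mr² = 0.2723 kg·m². The pivot is at distance d = 0.273 m from the centre of mass.
By the parallel-axis theorem, I = I_cm + md² = 0.2723 + 0.4084 = 0.6807 kg·m².
T = 2π√(I/(mgd)) = 2π√(0.6807/(5.48 × 9.80 × 0.273)) = 1.35 s.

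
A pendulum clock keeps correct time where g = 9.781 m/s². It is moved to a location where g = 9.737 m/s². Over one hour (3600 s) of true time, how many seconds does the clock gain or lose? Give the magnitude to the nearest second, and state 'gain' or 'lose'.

lose 8 s

The clock's period scales as T ∝ 1/√g, so T'/T = √(9.781/9.737) = 1.00226.
In 3600 s of true time the clock registers 3600/1.00226 = 3591.9 s, so it loses 8 s.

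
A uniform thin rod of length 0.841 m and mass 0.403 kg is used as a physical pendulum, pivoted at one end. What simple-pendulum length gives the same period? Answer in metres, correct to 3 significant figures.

0.561 m

The equivalent simple-pendulum length is L_eq = I/(md), where I is about the pivot and d = 0.4205 m.
I_cm = (1/12)mL² = 0.02375 kg·m², so I = I_cm + md² = 0.02375 + 0.07126 = 0.09501 kg·m².
L_eq = 0.09501/(0.403 × 0.4205) = 0.561 m.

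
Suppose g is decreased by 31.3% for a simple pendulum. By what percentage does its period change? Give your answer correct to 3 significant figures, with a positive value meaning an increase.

20.6%

T ∝ 1/√g, so T'/T = 1/√(0.6870) = 1.206.
Percentage change in T = (1.206 − 1) × 100% = 20.6%.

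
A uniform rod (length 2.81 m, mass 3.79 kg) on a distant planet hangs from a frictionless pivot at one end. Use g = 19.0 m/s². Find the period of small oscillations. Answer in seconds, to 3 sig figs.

1.97 s

For a physical pendulum T = 2π√(I/(mgd)), with d = 1.405 m from pivot to centre of mass.
I_cm = mL²/12 = 3.79 × 2.81²/12 = 2.494 kg·m²; I = I_cm + md² = 2.494 + 3.79 × 1.405² = 9.975 kg·m².
T = 2π√(9.975/(3.79 × 19.0 × 1.405)) = 1.97 s.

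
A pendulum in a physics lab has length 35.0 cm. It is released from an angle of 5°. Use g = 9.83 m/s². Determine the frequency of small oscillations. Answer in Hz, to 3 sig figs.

T = 2π√(L/g) = 2π√(0.350/9.83) = 1.186 s, so f = 1/T = 0.843 Hz.

0.843 Hz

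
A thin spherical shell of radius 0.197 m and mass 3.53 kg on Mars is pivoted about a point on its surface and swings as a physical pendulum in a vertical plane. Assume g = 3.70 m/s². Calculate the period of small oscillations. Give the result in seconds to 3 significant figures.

1.87 s

I_cm = (2/3)mr² = 0.09133 kg·m². The pivot is at distance d = 0.197 m from the centre of mass.
By the parallel-axis theorem, I = I_cm + md² = 0.09133 + 0.1370 = 0.2283 kg·m².
T = 2π√(I/(mgd)) = 2π√(0.2283/(3.53 × 3.70 × 0.197)) = 1.87 s.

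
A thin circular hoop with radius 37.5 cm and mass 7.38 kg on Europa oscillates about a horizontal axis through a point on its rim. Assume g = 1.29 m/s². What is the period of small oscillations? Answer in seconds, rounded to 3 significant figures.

4.79 s

I_cm = mr² = 1.038 kg·m². The pivot is at distance d = 0.375 m from the centre of mass.
By the parallel-axis theorem, I = I_cm + md² = 1.038 + 1.038 = 2.076 kg·m².
T = 2π√(I/(mgd)) = 2π√(2.076/(7.38 × 1.29 × 0.375)) = 4.79 s.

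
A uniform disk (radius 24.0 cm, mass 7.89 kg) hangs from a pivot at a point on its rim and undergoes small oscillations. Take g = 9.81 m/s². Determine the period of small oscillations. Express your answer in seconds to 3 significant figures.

I_cm = ½mr² = 0.2272 kg·m². The pivot is at distance d = 0.240 m from the centre of mass.
By the parallel-axis theorem, I = I_cm + md² = 0.2272 + 0.4545 = 0.6817 kg·m².
T = 2π√(I/(mgd)) = 2π√(0.6817/(7.89 × 9.81 × 0.240)) = 1.20 s.

1.20 s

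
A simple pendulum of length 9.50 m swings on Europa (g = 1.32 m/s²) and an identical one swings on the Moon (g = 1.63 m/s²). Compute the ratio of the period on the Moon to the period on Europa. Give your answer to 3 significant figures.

0.900

T ∝ 1/√g, so T₂/T₁ = √(g₁/g₂) = √(1.32/1.63) = 0.900.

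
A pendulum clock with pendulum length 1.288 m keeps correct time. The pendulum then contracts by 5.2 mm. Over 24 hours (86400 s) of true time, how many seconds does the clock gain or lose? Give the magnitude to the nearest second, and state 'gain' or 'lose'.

T ∝ √L, so T'/T = √(1.28280/1.288) = 0.997979.
In 86400 s of true time the clock registers 86400/0.997979 = 86574.9 s, so it gains 175 s.

gain 175 s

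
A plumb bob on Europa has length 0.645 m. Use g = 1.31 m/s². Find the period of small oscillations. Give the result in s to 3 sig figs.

T = 2π√(L/g) = 2π√(0.645/1.31) = 2π × 0.7017 = 4.41 s.

4.41 s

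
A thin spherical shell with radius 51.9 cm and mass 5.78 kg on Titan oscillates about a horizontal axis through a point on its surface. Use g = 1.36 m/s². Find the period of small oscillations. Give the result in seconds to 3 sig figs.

5.01 s

I_cm = (2/3)mr² = 1.038 kg·m². The pivot is at distance d = 0.519 m from the centre of mass.
By the parallel-axis theorem, I = I_cm + md² = 1.038 + 1.557 = 2.595 kg·m².
T = 2π√(I/(mgd)) = 2π√(2.595/(5.78 × 1.36 × 0.519)) = 5.01 s.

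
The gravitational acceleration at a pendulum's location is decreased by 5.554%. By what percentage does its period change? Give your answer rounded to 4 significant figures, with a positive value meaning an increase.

T ∝ 1/√g, so T'/T = 1/√(0.94446) = 1.0290.
Percentage change in T = (1.0290 − 1) × 100% = 2.898%.

2.898%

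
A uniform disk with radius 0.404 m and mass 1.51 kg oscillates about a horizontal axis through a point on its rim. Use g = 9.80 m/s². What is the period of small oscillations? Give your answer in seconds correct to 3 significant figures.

I_cm = ½mr² = 0.1232 kg·m². The pivot is at distance d = 0.404 m from the centre of mass.
By the parallel-axis theorem, I = I_cm + md² = 0.1232 + 0.2465 = 0.3697 kg·m².
T = 2π√(I/(mgd)) = 2π√(0.3697/(1.51 × 9.80 × 0.404)) = 1.56 s.

1.56 s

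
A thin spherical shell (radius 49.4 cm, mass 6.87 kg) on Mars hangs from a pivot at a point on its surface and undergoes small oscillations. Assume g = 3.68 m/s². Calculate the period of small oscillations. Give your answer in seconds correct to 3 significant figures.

2.97 s

I_cm = (2/3)mr² = 1.118 kg·m². The pivot is at distance d = 0.494 m from the centre of mass.
By the parallel-axis theorem, I = I_cm + md² = 1.118 + 1.677 = 2.794 kg·m².
T = 2π√(I/(mgd)) = 2π√(2.794/(6.87 × 3.68 × 0.494)) = 2.97 s.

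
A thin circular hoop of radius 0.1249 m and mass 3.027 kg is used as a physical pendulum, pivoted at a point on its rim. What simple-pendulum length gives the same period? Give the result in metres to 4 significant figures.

0.2498 m

The equivalent simple-pendulum length is L_eq = I/(md), where I is about the pivot and d = 0.12490 m.
I_cm = mR² = 0.047221 kg·m², so I = I_cm + md² = 0.047221 + 0.047221 = 0.094442 kg·m².
L_eq = 0.094442/(3.027 × 0.12490) = 0.2498 m.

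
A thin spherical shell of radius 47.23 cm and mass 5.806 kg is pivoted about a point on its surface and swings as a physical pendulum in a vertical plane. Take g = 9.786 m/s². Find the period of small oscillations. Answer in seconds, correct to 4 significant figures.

I_cm = (2/3)mr² = 0.86342 kg·m². The pivot is at distance d = 0.4723 m from the centre of mass.
By the parallel-axis theorem, I = I_cm + md² = 0.86342 + 1.2951 = 2.1585 kg·m².
T = 2π√(I/(mgd)) = 2π√(2.1585/(5.806 × 9.786 × 0.4723)) = 1.782 s.

1.782 s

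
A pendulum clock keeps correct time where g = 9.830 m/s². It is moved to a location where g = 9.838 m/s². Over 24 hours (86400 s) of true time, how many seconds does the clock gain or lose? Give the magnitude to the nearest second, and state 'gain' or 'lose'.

gain 35 s

The clock's period scales as T ∝ 1/√g, so T'/T = √(9.830/9.838) = 0.999593.
In 86400 s of true time the clock registers 86400/0.999593 = 86435.2 s, so it gains 35 s.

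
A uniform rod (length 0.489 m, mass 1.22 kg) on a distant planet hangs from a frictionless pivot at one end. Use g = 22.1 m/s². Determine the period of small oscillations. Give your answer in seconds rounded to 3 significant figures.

0.763 s

For a physical pendulum T = 2π√(I/(mgd)), with d = 0.2445 m from pivot to centre of mass.
I_cm = mL²/12 = 1.22 × 0.489²/12 = 0.02431 kg·m²; I = I_cm + md² = 0.02431 + 1.22 × 0.2445² = 0.09724 kg·m².
T = 2π√(0.09724/(1.22 × 22.1 × 0.2445)) = 0.763 s.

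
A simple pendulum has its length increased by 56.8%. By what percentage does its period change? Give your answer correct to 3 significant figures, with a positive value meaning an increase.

25.2%

T ∝ √L, so T'/T = √(1.568) = 1.252.
Percentage change in T = (1.252 − 1) × 100% = 25.2%.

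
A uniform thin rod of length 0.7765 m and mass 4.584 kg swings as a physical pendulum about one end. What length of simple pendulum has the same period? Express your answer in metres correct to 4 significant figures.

0.5177 m

The equivalent simple-pendulum length is L_eq = I/(md), where I is about the pivot and d = 0.38825 m.
I_cm = (1/12)mL² = 0.23033 kg·m², so I = I_cm + md² = 0.23033 + 0.69098 = 0.92131 kg·m².
L_eq = 0.92131/(4.584 × 0.38825) = 0.5177 m.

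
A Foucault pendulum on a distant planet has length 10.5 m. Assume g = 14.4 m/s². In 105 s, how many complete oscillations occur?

19

T = 2π√(L/g) = 2π√(10.5/14.4) = 5.365 s.
Number of complete oscillations = ⌊105/5.365⌋ = ⌊19.57⌋ = 19.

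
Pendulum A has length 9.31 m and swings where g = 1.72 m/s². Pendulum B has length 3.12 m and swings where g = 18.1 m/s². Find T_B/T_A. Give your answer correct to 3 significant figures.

0.178

T = 2π√(L/g), so T_B/T_A = √((L_B/g_B)/(L_A/g_A)) = √((3.12/18.1)/(9.31/1.72)) = 0.178.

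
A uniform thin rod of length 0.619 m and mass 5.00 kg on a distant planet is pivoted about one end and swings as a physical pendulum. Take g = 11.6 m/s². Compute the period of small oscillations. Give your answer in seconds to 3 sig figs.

1.19 s

For a physical pendulum T = 2π√(I/(mgd)), with d = 0.3095 m from pivot to centre of mass.
I_cm = mL²/12 = 5.00 × 0.619²/12 = 0.1597 kg·m²; I = I_cm + md² = 0.1597 + 5.00 × 0.3095² = 0.6386 kg·m².
T = 2π√(0.6386/(5.00 × 11.6 × 0.3095)) = 1.19 s.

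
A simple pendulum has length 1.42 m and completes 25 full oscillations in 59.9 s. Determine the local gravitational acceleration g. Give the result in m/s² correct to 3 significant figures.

T = 59.9/25 = 2.396 s.
From T = 2π√(L/g), g = 4π²L/T² = 4π² × 1.42/2.396² = 9.77 m/s².

9.77 m/s²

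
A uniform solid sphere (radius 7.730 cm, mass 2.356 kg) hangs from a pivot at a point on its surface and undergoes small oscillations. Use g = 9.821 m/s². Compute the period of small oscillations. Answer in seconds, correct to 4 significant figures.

I_cm = (2/5)mr² = 0.0056311 kg·m². The pivot is at distance d = 0.07730 m from the centre of mass.
By the parallel-axis theorem, I = I_cm + md² = 0.0056311 + 0.014078 = 0.019709 kg·m².
T = 2π√(I/(mgd)) = 2π√(0.019709/(2.356 × 9.821 × 0.07730)) = 0.6596 s.

0.6596 s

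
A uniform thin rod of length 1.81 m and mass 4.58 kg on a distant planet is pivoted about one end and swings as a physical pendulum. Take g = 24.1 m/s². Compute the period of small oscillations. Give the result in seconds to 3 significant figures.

For a physical pendulum T = 2π√(I/(mgd)), with d = 0.9050 m from pivot to centre of mass.
I_cm = mL²/12 = 4.58 × 1.81²/12 = 1.250 kg·m²; I = I_cm + md² = 1.250 + 4.58 × 0.9050² = 5.002 kg·m².
T = 2π√(5.002/(4.58 × 24.1 × 0.9050)) = 1.41 s.

1.41 s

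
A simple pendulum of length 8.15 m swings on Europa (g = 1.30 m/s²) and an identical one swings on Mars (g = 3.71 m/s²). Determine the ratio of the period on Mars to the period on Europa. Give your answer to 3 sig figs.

0.592

T ∝ 1/√g, so T₂/T₁ = √(g₁/g₂) = √(1.30/3.71) = 0.592.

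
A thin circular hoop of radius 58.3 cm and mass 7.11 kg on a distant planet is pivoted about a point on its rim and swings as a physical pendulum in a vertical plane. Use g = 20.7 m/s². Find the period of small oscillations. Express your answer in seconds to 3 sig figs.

1.49 s

I_cm = mr² = 2.417 kg·m². The pivot is at distance d = 0.583 m from the centre of mass.
By the parallel-axis theorem, I = I_cm + md² = 2.417 + 2.417 = 4.833 kg·m².
T = 2π√(I/(mgd)) = 2π√(4.833/(7.11 × 20.7 × 0.583)) = 1.49 s.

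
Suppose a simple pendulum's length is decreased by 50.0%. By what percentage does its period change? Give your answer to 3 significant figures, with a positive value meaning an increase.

-29.3%

T ∝ √L, so T'/T = √(0.5000) = 0.7071.
Percentage change in T = (0.7071 − 1) × 100% = -29.3%.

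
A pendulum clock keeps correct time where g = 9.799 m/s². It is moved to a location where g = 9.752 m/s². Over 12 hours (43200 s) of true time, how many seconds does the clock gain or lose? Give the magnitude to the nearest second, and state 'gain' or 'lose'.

The clock's period scales as T ∝ 1/√g, so T'/T = √(9.799/9.752) = 1.00241.
In 43200 s of true time the clock registers 43200/1.00241 = 43096.3 s, so it loses 104 s.

lose 104 s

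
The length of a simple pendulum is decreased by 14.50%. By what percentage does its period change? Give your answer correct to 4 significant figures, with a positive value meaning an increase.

-7.534%

T ∝ √L, so T'/T = √(0.85500) = 0.92466.
Percentage change in T = (0.92466 − 1) × 100% = -7.534%.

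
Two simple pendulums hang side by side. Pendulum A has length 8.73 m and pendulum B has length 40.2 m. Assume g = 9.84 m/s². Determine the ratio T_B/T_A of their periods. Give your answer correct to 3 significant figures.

2.15

T ∝ √L, so T_B/T_A = √(L_B/L_A) = √(40.2/8.73) = 2.15.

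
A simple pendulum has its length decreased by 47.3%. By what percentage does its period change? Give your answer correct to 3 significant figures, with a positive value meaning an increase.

-27.4%

T ∝ √L, so T'/T = √(0.5270) = 0.7259.
Percentage change in T = (0.7259 − 1) × 100% = -27.4%.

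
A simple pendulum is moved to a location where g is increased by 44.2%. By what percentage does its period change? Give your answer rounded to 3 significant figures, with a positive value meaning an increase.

T ∝ 1/√g, so T'/T = 1/√(1.442) = 0.8328.
Percentage change in T = (0.8328 − 1) × 100% = -16.7%.

-16.7%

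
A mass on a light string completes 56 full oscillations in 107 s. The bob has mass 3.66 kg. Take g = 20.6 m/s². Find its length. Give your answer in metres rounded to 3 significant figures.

T = 107/56 = 1.911 s.
From T = 2π√(L/g), L = gT²/(4π²) = 20.6 × 1.911²/(4π²) = 1.91 m.

1.91 m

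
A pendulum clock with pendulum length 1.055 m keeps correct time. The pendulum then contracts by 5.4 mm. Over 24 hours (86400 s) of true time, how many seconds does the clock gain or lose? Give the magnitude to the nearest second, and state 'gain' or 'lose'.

gain 222 s

T ∝ √L, so T'/T = √(1.04960/1.055) = 0.997437.
In 86400 s of true time the clock registers 86400/0.997437 = 86622.0 s, so it gains 222 s.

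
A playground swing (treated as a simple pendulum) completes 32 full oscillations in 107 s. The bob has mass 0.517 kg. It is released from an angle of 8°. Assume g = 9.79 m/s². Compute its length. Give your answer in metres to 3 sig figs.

T = 107/32 = 3.344 s.
From T = 2π√(L/g), L = gT²/(4π²) = 9.79 × 3.344²/(4π²) = 2.77 m.

2.77 m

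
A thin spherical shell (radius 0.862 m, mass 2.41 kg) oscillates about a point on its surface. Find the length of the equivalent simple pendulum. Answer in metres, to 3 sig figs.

The equivalent simple-pendulum length is L_eq = I/(md), where I is about the pivot and d = 0.8620 m.
I_cm = (2/3)mR² = 1.194 kg·m², so I = I_cm + md² = 1.194 + 1.791 = 2.985 kg·m².
L_eq = 2.985/(2.41 × 0.8620) = 1.44 m.

1.44 m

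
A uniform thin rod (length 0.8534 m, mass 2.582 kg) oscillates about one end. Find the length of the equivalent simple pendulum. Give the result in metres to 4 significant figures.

The equivalent simple-pendulum length is L_eq = I/(md), where I is about the pivot and d = 0.42670 m.
I_cm = (1/12)mL² = 0.15670 kg·m², so I = I_cm + md² = 0.15670 + 0.47011 = 0.62682 kg·m².
L_eq = 0.62682/(2.582 × 0.42670) = 0.5689 m.

0.5689 m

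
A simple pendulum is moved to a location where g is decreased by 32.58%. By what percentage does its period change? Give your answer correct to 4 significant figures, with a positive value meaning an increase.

T ∝ 1/√g, so T'/T = 1/√(0.67420) = 1.2179.
Percentage change in T = (1.2179 − 1) × 100% = 21.79%.

21.79%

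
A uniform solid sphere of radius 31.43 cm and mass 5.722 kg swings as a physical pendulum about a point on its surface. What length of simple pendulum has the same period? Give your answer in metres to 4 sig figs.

0.4400 m

The equivalent simple-pendulum length is L_eq = I/(md), where I is about the pivot and d = 0.31430 m.
I_cm = (2/5)mR² = 0.22610 kg·m², so I = I_cm + md² = 0.22610 + 0.56524 = 0.79134 kg·m².
L_eq = 0.79134/(5.722 × 0.31430) = 0.4400 m.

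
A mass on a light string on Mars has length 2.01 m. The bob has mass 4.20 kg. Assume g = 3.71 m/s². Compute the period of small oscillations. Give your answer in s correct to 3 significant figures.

4.62 s

T = 2π√(L/g) = 2π√(2.01/3.71) = 2π × 0.7361 = 4.62 s.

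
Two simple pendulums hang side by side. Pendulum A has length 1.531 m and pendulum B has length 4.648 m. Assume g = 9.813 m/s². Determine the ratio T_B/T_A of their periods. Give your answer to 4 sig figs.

1.742

T ∝ √L, so T_B/T_A = √(L_B/L_A) = √(4.648/1.531) = 1.742.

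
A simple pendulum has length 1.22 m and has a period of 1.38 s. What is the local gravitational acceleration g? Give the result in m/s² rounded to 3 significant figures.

25.3 m/s²

From T = 2π√(L/g), g = 4π²L/T² = 4π² × 1.22/1.380² = 25.3 m/s².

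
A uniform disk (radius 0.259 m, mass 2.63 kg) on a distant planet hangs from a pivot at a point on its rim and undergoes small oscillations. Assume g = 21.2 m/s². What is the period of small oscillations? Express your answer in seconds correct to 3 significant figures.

I_cm = ½mr² = 0.08821 kg·m². The pivot is at distance d = 0.259 m from the centre of mass.
By the parallel-axis theorem, I = I_cm + md² = 0.08821 + 0.1764 = 0.2646 kg·m².
T = 2π√(I/(mgd)) = 2π√(0.2646/(2.63 × 21.2 × 0.259)) = 0.851 s.

0.851 s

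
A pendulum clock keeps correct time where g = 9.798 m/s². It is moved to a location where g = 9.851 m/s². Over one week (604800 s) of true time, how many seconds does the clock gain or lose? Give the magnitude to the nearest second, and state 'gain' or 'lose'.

gain 1634 s

The clock's period scales as T ∝ 1/√g, so T'/T = √(9.798/9.851) = 0.997306.
In 604800 s of true time the clock registers 604800/0.997306 = 606433.6 s, so it gains 1634 s.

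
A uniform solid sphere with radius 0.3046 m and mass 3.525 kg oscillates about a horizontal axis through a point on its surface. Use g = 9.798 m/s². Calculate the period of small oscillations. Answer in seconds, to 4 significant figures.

I_cm = (2/5)mr² = 0.13082 kg·m². The pivot is at distance d = 0.3046 m from the centre of mass.
By the parallel-axis theorem, I = I_cm + md² = 0.13082 + 0.32705 = 0.45788 kg·m².
T = 2π√(I/(mgd)) = 2π√(0.45788/(3.525 × 9.798 × 0.3046)) = 1.311 s.

1.311 s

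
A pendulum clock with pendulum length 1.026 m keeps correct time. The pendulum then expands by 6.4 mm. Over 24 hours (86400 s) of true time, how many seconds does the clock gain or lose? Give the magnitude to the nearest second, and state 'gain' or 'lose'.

T ∝ √L, so T'/T = √(1.03240/1.026) = 1.00311.
In 86400 s of true time the clock registers 86400/1.00311 = 86131.8 s, so it loses 268 s.

lose 268 s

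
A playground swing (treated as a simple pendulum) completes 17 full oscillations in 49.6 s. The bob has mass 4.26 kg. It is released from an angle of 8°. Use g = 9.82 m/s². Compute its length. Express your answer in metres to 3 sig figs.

2.12 m

T = 49.6/17 = 2.918 s.
From T = 2π√(L/g), L = gT²/(4π²) = 9.82 × 2.918²/(4π²) = 2.12 m.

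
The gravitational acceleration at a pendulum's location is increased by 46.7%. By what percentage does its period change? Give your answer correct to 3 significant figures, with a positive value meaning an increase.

-17.4%

T ∝ 1/√g, so T'/T = 1/√(1.467) = 0.8256.
Percentage change in T = (0.8256 − 1) × 100% = -17.4%.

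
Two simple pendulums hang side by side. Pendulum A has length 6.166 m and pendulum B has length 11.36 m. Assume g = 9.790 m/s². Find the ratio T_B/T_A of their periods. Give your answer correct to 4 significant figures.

1.357

T ∝ √L, so T_B/T_A = √(L_B/L_A) = √(11.36/6.166) = 1.357.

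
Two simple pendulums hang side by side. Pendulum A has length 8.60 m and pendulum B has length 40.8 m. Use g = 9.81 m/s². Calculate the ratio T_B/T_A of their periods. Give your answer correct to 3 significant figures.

2.18

T ∝ √L, so T_B/T_A = √(L_B/L_A) = √(40.8/8.60) = 2.18.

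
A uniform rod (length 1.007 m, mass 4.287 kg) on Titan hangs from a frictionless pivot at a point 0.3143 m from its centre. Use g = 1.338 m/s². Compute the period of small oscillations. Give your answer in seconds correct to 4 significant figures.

For a physical pendulum T = 2π√(I/(mgd)), with d = 0.31430 m from pivot to centre of mass.
I_cm = mL²/12 = 4.287 × 1.007²/12 = 0.36227 kg·m²; I = I_cm + md² = 0.36227 + 4.287 × 0.31430² = 0.78576 kg·m².
T = 2π√(0.78576/(4.287 × 1.338 × 0.31430)) = 4.148 s.

4.148 s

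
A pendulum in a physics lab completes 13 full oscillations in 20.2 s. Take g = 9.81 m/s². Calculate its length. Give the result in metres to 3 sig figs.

0.600 m

T = 20.2/13 = 1.554 s.
From T = 2π√(L/g), L = gT²/(4π²) = 9.81 × 1.554²/(4π²) = 0.600 m.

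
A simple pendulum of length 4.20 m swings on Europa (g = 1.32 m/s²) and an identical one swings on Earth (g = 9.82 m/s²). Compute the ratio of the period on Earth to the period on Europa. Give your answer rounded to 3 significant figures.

0.367

T ∝ 1/√g, so T₂/T₁ = √(g₁/g₂) = √(1.32/9.82) = 0.367.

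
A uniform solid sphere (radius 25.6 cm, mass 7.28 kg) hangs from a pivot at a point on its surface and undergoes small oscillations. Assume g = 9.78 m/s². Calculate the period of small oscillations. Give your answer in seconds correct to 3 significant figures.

I_cm = (2/5)mr² = 0.1908 kg·m². The pivot is at distance d = 0.256 m from the centre of mass.
By the parallel-axis theorem, I = I_cm + md² = 0.1908 + 0.4771 = 0.6679 kg·m².
T = 2π√(I/(mgd)) = 2π√(0.6679/(7.28 × 9.78 × 0.256)) = 1.20 s.

1.20 s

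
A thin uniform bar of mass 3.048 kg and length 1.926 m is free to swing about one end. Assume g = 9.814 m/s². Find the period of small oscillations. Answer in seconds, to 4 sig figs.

2.273 s

For a physical pendulum T = 2π√(I/(mgd)), with d = 0.96300 m from pivot to centre of mass.
I_cm = mL²/12 = 3.048 × 1.926²/12 = 0.94221 kg·m²; I = I_cm + md² = 0.94221 + 3.048 × 0.96300² = 3.7688 kg·m².
T = 2π√(3.7688/(3.048 × 9.814 × 0.96300)) = 2.273 s.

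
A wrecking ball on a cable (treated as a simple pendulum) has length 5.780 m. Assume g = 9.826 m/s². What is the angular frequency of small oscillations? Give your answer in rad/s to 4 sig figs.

1.304 rad/s

ω = √(g/L) = √(9.826/5.780) = 1.304 rad/s.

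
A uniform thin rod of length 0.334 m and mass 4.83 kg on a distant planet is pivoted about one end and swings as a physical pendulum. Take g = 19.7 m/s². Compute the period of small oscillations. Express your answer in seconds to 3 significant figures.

0.668 s

For a physical pendulum T = 2π√(I/(mgd)), with d = 0.1670 m from pivot to centre of mass.
I_cm = mL²/12 = 4.83 × 0.334²/12 = 0.04490 kg·m²; I = I_cm + md² = 0.04490 + 4.83 × 0.1670² = 0.1796 kg·m².
T = 2π√(0.1796/(4.83 × 19.7 × 0.1670)) = 0.668 s.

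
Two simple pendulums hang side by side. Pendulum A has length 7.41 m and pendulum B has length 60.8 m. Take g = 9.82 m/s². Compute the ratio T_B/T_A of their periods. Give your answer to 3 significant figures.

T ∝ √L, so T_B/T_A = √(L_B/L_A) = √(60.8/7.41) = 2.86.

2.86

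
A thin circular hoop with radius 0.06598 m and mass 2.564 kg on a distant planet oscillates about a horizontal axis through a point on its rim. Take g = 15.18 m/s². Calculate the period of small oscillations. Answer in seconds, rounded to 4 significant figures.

0.5858 s

I_cm = mr² = 0.011162 kg·m². The pivot is at distance d = 0.06598 m from the centre of mass.
By the parallel-axis theorem, I = I_cm + md² = 0.011162 + 0.011162 = 0.022324 kg·m².
T = 2π√(I/(mgd)) = 2π√(0.022324/(2.564 × 15.18 × 0.06598)) = 0.5858 s.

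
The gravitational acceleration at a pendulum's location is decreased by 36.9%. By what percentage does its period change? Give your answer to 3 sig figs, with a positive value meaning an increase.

T ∝ 1/√g, so T'/T = 1/√(0.6310) = 1.259.
Percentage change in T = (1.259 − 1) × 100% = 25.9%.

25.9%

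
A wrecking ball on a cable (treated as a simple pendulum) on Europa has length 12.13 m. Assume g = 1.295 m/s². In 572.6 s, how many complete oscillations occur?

T = 2π√(L/g) = 2π√(12.13/1.295) = 19.230 s.
Number of complete oscillations = ⌊572.6/19.230⌋ = ⌊29.777⌋ = 29.

29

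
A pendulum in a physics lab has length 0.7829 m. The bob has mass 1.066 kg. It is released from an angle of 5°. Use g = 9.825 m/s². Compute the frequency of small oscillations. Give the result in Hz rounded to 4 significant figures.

0.5638 Hz

T = 2π√(L/g) = 2π√(0.7829/9.825) = 1.7736 s, so f = 1/T = 0.5638 Hz.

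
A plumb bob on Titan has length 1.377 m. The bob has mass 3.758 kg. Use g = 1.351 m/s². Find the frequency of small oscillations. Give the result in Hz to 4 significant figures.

0.1576 Hz

T = 2π√(L/g) = 2π√(1.377/1.351) = 6.3434 s, so f = 1/T = 0.1576 Hz.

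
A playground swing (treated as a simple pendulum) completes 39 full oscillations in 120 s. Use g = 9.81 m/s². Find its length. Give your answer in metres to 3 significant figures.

T = 120/39 = 3.077 s.
From T = 2π√(L/g), L = gT²/(4π²) = 9.81 × 3.077²/(4π²) = 2.35 m.

2.35 m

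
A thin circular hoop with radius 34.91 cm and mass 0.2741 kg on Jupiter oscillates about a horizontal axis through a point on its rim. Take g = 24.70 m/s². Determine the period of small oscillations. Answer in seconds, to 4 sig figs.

1.056 s

I_cm = mr² = 0.033405 kg·m². The pivot is at distance d = 0.3491 m from the centre of mass.
By the parallel-axis theorem, I = I_cm + md² = 0.033405 + 0.033405 = 0.066810 kg·m².
T = 2π√(I/(mgd)) = 2π√(0.066810/(0.2741 × 24.70 × 0.3491)) = 1.056 s.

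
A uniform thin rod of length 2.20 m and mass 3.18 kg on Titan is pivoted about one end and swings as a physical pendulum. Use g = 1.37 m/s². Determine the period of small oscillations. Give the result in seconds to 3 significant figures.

6.50 s

For a physical pendulum T = 2π√(I/(mgd)), with d = 1.100 m from pivot to centre of mass.
I_cm = mL²/12 = 3.18 × 2.20²/12 = 1.283 kg·m²; I = I_cm + md² = 1.283 + 3.18 × 1.100² = 5.130 kg·m².
T = 2π√(5.130/(3.18 × 1.37 × 1.100)) = 6.50 s.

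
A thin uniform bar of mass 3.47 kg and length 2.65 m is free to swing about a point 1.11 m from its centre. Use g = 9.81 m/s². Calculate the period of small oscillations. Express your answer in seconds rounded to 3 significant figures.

2.57 s

For a physical pendulum T = 2π√(I/(mgd)), with d = 1.110 m from pivot to centre of mass.
I_cm = mL²/12 = 3.47 × 2.65²/12 = 2.031 kg·m²; I = I_cm + md² = 2.031 + 3.47 × 1.110² = 6.306 kg·m².
T = 2π√(6.306/(3.47 × 9.81 × 1.110)) = 2.57 s.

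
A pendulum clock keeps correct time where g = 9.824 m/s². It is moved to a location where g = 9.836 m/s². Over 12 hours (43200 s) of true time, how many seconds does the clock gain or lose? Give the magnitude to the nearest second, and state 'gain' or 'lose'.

gain 26 s

The clock's period scales as T ∝ 1/√g, so T'/T = √(9.824/9.836) = 0.999390.
In 43200 s of true time the clock registers 43200/0.999390 = 43226.4 s, so it gains 26 s.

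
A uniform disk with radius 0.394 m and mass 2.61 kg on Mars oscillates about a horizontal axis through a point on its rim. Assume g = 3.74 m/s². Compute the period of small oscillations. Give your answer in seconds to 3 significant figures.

2.50 s

I_cm = ½mr² = 0.2026 kg·m². The pivot is at distance d = 0.394 m from the centre of mass.
By the parallel-axis theorem, I = I_cm + md² = 0.2026 + 0.4052 = 0.6077 kg·m².
T = 2π√(I/(mgd)) = 2π√(0.6077/(2.61 × 3.74 × 0.394)) = 2.50 s.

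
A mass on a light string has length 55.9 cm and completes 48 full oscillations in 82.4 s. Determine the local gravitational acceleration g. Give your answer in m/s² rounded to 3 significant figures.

T = 82.4/48 = 1.717 s.
From T = 2π√(L/g), g = 4π²L/T² = 4π² × 0.559/1.717² = 7.49 m/s².

7.49 m/s²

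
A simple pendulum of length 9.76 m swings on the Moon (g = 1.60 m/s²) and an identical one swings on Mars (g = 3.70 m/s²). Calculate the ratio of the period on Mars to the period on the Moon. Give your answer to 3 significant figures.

T ∝ 1/√g, so T₂/T₁ = √(g₁/g₂) = √(1.60/3.70) = 0.658.

0.658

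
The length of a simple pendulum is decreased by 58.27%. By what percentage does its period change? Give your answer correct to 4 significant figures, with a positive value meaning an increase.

-35.40%

T ∝ √L, so T'/T = √(0.41730) = 0.64599.
Percentage change in T = (0.64599 − 1) × 100% = -35.40%.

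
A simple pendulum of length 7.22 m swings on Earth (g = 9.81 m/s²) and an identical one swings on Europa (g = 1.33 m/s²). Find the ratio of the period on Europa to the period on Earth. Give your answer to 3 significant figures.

T ∝ 1/√g, so T₂/T₁ = √(g₁/g₂) = √(9.81/1.33) = 2.72.

2.72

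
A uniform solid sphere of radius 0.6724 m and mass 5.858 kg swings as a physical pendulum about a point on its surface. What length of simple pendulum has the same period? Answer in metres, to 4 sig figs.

0.9414 m

The equivalent simple-pendulum length is L_eq = I/(md), where I is about the pivot and d = 0.67240 m.
I_cm = (2/5)mR² = 1.0594 kg·m², so I = I_cm + md² = 1.0594 + 2.6485 = 3.7079 kg·m².
L_eq = 3.7079/(5.858 × 0.67240) = 0.9414 m.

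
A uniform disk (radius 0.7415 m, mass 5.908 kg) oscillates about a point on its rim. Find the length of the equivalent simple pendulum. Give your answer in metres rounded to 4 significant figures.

The equivalent simple-pendulum length is L_eq = I/(md), where I is about the pivot and d = 0.74150 m.
I_cm = ½mR² = 1.6242 kg·m², so I = I_cm + md² = 1.6242 + 3.2483 = 4.8725 kg·m².
L_eq = 4.8725/(5.908 × 0.74150) = 1.112 m.

1.112 m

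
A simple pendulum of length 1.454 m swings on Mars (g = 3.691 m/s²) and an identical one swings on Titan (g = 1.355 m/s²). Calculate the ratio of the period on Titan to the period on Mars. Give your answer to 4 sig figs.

1.650

T ∝ 1/√g, so T₂/T₁ = √(g₁/g₂) = √(3.691/1.355) = 1.650.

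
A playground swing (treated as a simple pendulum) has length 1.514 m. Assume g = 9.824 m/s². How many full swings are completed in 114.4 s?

46

T = 2π√(L/g) = 2π√(1.514/9.824) = 2.4666 s.
Number of complete oscillations = ⌊114.4/2.4666⌋ = ⌊46.380⌋ = 46.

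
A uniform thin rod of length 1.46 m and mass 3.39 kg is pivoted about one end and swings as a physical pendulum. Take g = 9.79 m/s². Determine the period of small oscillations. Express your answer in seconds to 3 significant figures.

For a physical pendulum T = 2π√(I/(mgd)), with d = 0.7300 m from pivot to centre of mass.
I_cm = mL²/12 = 3.39 × 1.46²/12 = 0.6022 kg·m²; I = I_cm + md² = 0.6022 + 3.39 × 0.7300² = 2.409 kg·m².
T = 2π√(2.409/(3.39 × 9.79 × 0.7300)) = 1.98 s.

1.98 s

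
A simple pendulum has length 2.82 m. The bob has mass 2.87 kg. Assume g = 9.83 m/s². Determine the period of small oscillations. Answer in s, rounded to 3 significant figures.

T = 2π√(L/g) = 2π√(2.82/9.83) = 2π × 0.5356 = 3.37 s.

3.37 s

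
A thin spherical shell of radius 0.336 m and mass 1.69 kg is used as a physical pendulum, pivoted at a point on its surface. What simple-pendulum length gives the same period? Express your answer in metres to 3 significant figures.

The equivalent simple-pendulum length is L_eq = I/(md), where I is about the pivot and d = 0.3360 m.
I_cm = (2/3)mR² = 0.1272 kg·m², so I = I_cm + md² = 0.1272 + 0.1908 = 0.3180 kg·m².
L_eq = 0.3180/(1.69 × 0.3360) = 0.560 m.

0.560 m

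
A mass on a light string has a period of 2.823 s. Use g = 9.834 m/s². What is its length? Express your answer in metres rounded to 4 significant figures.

From T = 2π√(L/g), L = gT²/(4π²) = 9.834 × 2.8230²/(4π²) = 1.985 m.

1.985 m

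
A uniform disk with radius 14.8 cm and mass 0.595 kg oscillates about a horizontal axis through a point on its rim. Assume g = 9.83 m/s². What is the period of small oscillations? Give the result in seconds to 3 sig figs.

0.944 s

I_cm = ½mr² = 0.006516 kg·m². The pivot is at distance d = 0.148 m from the centre of mass.
By the parallel-axis theorem, I = I_cm + md² = 0.006516 + 0.01303 = 0.01955 kg·m².
T = 2π√(I/(mgd)) = 2π√(0.01955/(0.595 × 9.83 × 0.148)) = 0.944 s.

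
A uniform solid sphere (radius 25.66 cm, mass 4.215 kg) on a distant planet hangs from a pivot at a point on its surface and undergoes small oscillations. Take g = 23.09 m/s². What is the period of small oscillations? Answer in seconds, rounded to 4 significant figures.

0.7837 s

I_cm = (2/5)mr² = 0.11101 kg·m². The pivot is at distance d = 0.2566 m from the centre of mass.
By the parallel-axis theorem, I = I_cm + md² = 0.11101 + 0.27753 = 0.38854 kg·m².
T = 2π√(I/(mgd)) = 2π√(0.38854/(4.215 × 23.09 × 0.2566)) = 0.7837 s.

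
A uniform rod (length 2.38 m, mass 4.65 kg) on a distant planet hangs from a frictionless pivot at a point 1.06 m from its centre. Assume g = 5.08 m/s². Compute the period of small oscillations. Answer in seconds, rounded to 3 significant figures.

For a physical pendulum T = 2π√(I/(mgd)), with d = 1.060 m from pivot to centre of mass.
I_cm = mL²/12 = 4.65 × 2.38²/12 = 2.195 kg·m²; I = I_cm + md² = 2.195 + 4.65 × 1.060² = 7.420 kg·m².
T = 2π√(7.420/(4.65 × 5.08 × 1.060)) = 3.42 s.

3.42 s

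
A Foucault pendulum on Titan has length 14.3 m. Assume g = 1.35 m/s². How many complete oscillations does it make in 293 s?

14

T = 2π√(L/g) = 2π√(14.3/1.35) = 20.45 s.
Number of complete oscillations = ⌊293/20.45⌋ = ⌊14.33⌋ = 14.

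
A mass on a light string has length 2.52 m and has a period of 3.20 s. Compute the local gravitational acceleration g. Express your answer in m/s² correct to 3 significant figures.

9.72 m/s²

From T = 2π√(L/g), g = 4π²L/T² = 4π² × 2.52/3.200² = 9.72 m/s².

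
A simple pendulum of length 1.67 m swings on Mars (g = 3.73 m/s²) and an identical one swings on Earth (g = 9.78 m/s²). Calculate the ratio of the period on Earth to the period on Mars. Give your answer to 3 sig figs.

T ∝ 1/√g, so T₂/T₁ = √(g₁/g₂) = √(3.73/9.78) = 0.618.

0.618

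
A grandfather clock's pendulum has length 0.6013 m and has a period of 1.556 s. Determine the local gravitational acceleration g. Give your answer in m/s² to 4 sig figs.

9.805 m/s²

From T = 2π√(L/g), g = 4π²L/T² = 4π² × 0.6013/1.5560² = 9.805 m/s².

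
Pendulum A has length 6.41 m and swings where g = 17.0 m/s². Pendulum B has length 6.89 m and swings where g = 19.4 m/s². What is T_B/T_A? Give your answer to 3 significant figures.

0.971

T = 2π√(L/g), so T_B/T_A = √((L_B/g_B)/(L_A/g_A)) = √((6.89/19.4)/(6.41/17.0)) = 0.971.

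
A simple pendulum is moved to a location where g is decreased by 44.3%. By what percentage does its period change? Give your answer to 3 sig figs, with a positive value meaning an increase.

34.0%

T ∝ 1/√g, so T'/T = 1/√(0.5570) = 1.340.
Percentage change in T = (1.340 − 1) × 100% = 34.0%.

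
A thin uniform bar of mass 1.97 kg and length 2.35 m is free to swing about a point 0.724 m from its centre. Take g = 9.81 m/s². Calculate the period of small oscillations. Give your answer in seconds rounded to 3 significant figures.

2.34 s

For a physical pendulum T = 2π√(I/(mgd)), with d = 0.7240 m from pivot to centre of mass.
I_cm = mL²/12 = 1.97 × 2.35²/12 = 0.9066 kg·m²; I = I_cm + md² = 0.9066 + 1.97 × 0.7240² = 1.939 kg·m².
T = 2π√(1.939/(1.97 × 9.81 × 0.7240)) = 2.34 s.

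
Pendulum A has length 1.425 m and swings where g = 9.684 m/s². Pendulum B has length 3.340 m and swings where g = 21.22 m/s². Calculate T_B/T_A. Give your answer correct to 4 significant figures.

1.034

T = 2π√(L/g), so T_B/T_A = √((L_B/g_B)/(L_A/g_A)) = √((3.340/21.22)/(1.425/9.684)) = 1.034.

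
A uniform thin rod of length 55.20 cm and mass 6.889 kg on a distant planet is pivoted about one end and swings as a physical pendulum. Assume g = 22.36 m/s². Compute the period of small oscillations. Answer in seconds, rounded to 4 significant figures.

0.8061 s

For a physical pendulum T = 2π√(I/(mgd)), with d = 0.27600 m from pivot to centre of mass.
I_cm = mL²/12 = 6.889 × 0.5520²/12 = 0.17493 kg·m²; I = I_cm + md² = 0.17493 + 6.889 × 0.27600² = 0.69970 kg·m².
T = 2π√(0.69970/(6.889 × 22.36 × 0.27600)) = 0.8061 s.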